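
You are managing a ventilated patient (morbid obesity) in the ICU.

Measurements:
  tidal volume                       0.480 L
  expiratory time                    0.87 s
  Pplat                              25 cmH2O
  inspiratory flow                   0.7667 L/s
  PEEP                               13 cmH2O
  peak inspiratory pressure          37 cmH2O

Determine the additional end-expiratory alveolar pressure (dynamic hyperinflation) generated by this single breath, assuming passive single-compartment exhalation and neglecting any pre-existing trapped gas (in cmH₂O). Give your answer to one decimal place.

R = (PIP − Pplat)/V̇ = (37 − 25) / 0.7667 = 12.0/0.7667 = 15.651 cmH2O·s/L.
C = Vt/(Pplat − PEEP) = 480.0 / (25 − 13) = 480.0/12.0 = 40.0 mL/cmH2O.
τ = R × C = 15.651 × 0.04 L/cmH2O = 0.626 s.
Fraction remaining = e^(−Te/τ) = e^(−0.87/0.626) = 0.2491; trapped volume = 480.0 × 0.2491 = 119.57 mL.
Additional alveolar pressure from trapping ≈ V_trapped / C = 119.57 / 40.0 = 2.989 cmH2O.

3.0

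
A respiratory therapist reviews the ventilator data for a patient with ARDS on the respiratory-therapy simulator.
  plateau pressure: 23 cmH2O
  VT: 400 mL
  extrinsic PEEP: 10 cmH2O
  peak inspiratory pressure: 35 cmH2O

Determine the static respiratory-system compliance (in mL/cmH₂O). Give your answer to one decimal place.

Cstat = Vt / (Pplat − PEEP) = 400 / (23 − 10) = 400 / 13.0 = 30.769 mL/cmH2O.

30.8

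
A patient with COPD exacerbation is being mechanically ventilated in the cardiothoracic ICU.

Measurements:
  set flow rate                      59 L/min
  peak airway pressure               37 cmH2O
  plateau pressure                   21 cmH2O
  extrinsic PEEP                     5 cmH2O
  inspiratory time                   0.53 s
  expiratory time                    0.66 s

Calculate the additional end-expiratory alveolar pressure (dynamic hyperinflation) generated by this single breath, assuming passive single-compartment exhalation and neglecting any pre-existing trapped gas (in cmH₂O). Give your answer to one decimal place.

Flow: 59 L/min ÷ 60 = 0.9833 L/s.
Vt = flow × Ti = 0.9833 L/s × 0.53 s × 1000 mL/L = 521.15 mL.
R = (PIP − Pplat)/V̇ = (37 − 21) / 0.9833 = 16.0/0.9833 = 16.272 cmH2O·s/L.
C = Vt/(Pplat − PEEP) = 521.15 / (21 − 5) = 521.15/16.0 = 32.572 mL/cmH2O.
τ = R × C = 16.272 × 0.03257 L/cmH2O = 0.53 s.
Fraction remaining = e^(−Te/τ) = e^(−0.66/0.53) = 0.2879; trapped volume = 521.15 × 0.2879 = 150.04 mL.
Additional alveolar pressure from trapping ≈ V_trapped / C = 150.04 / 32.572 = 4.606 cmH2O.

4.6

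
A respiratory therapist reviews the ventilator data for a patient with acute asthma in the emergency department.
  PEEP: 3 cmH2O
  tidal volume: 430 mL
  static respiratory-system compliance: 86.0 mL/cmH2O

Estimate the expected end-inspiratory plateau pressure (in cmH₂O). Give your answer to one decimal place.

Pplat = PEEP + Vt / Cstat = 3 + 430 / 86.0 = 3 + 5.0 = 8.0 cmH2O.

8.0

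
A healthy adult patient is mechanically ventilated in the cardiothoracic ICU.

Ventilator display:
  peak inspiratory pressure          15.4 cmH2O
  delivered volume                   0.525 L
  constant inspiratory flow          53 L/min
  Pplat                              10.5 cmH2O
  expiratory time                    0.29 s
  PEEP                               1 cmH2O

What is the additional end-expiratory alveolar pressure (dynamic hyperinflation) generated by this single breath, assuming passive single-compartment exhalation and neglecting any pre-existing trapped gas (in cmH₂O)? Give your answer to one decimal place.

Flow: 53 L/min ÷ 60 = 0.8833 L/s.
R = (PIP − Pplat)/V̇ = (15.4 − 10.5) / 0.8833 = 4.9/0.8833 = 5.547 cmH2O·s/L.
C = Vt/(Pplat − PEEP) = 525.0 / (10.5 − 1) = 525.0/9.5 = 55.263 mL/cmH2O.
τ = R × C = 5.547 × 0.05526 L/cmH2O = 0.3065 s.
Fraction remaining = e^(−Te/τ) = e^(−0.29/0.3065) = 0.3882; trapped volume = 525.0 × 0.3882 = 203.81 mL.
Additional alveolar pressure from trapping ≈ V_trapped / C = 203.81 / 55.263 = 3.688 cmH2O.

3.7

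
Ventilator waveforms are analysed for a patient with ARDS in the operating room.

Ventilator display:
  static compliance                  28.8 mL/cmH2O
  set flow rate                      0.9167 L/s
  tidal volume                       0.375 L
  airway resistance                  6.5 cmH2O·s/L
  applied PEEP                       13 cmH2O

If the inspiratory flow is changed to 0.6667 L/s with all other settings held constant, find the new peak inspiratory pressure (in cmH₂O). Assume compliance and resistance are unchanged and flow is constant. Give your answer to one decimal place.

30.4

PIP = Vt/C + R·V̇ + PEEP (constant-flow equation of motion).
Only the resistive term changes: ΔPIP = R × ΔV̇ = 6.5 × (0.6667 − 0.9167) = 6.5 × -0.25 = -1.625 cmH2O.
Original PIP = 375/28.8 + 6.5×0.9167 + 13 = 31.979 cmH2O; new PIP = 31.979 + (-1.625) = 30.354 cmH2O.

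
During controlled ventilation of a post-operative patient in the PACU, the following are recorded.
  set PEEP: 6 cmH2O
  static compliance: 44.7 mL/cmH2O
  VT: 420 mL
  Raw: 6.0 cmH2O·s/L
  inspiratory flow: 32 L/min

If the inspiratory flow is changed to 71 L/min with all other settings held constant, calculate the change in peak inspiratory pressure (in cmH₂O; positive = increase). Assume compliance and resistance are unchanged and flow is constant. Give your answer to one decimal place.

3.9

Flow: 32 L/min ÷ 60 = 0.5333 L/s.
New flow: 71 L/min ÷ 60 = 1.1833 L/s.
PIP = Vt/C + R·V̇ + PEEP (constant-flow equation of motion).
Only the resistive term changes: ΔPIP = R × ΔV̇ = 6.0 × (1.1833 − 0.5333) = 6.0 × 0.65 = 3.9 cmH2O.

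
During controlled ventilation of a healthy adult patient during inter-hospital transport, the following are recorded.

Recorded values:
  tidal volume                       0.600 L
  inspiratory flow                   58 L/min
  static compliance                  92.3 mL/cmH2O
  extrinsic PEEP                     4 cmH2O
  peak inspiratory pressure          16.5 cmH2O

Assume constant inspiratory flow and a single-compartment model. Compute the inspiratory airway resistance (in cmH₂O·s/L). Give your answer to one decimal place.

6.2

Flow: 58 L/min ÷ 60 = 0.9667 L/s.
Equation of motion (constant flow): PIP = Vt/C + R·V̇ + PEEP.
R·V̇ = PIP − Vt/C − PEEP = 16.5 − 600/92.3 − 4 = 16.5 − 6.501 − 4 = 5.999 cmH2O.
R = 5.999 / 0.9667 = 6.206 cmH2O·s/L.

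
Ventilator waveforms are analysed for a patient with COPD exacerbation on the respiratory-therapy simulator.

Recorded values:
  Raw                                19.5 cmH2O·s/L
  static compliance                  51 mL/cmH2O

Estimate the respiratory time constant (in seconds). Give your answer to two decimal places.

τ = R × C = 19.5 × 51 mL/cmH2O = 19.5 × 0.051 L/cmH2O = 0.9945 s.

0.99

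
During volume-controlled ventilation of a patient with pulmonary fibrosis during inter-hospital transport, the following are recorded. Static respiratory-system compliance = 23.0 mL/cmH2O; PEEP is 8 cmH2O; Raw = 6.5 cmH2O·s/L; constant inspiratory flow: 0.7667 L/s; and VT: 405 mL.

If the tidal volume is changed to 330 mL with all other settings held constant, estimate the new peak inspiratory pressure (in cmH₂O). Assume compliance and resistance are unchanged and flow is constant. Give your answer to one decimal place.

PIP = Vt/C + R·V̇ + PEEP (constant-flow equation of motion).
Only the elastic term changes: ΔPIP = ΔVt / C = (330 − 405) / 23.0 = -3.261 cmH2O.
Original PIP = 405/23.0 + 6.5×0.7667 + 8 = 30.592 cmH2O; new PIP = 30.592 + (-3.261) = 27.331 cmH2O.

27.3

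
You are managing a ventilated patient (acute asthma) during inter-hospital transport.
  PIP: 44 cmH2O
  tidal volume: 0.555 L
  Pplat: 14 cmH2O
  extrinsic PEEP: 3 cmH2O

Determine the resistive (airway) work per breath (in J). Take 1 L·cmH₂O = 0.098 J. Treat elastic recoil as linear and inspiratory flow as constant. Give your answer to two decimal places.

With constant inspiratory flow the resistive pressure is constant at PIP − Pplat = 44 − 14 = 30.0 cmH2O, so resistive work = 30.0 × 0.555 = 16.65 L·cmH2O.
× 0.098 J/(L·cmH2O) → 1.632 J.

1.63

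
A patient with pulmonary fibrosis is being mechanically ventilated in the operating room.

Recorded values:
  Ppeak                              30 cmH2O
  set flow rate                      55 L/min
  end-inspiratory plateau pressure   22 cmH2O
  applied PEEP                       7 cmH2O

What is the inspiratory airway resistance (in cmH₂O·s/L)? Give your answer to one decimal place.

8.7

Flow: 55 L/min ÷ 60 = 0.9167 L/s.
Raw = (PIP − Pplat) / flow = (30 − 22) / 0.9167 = 8.0 / 0.9167 = 8.727 cmH2O·s/L.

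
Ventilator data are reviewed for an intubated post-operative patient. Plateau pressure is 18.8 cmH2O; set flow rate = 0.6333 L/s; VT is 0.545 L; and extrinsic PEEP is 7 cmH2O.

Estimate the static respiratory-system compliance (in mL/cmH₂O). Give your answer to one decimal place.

46.2

Cstat = Vt / (Pplat − PEEP) = 545 / (18.8 − 7) = 545 / 11.8 = 46.186 mL/cmH2O.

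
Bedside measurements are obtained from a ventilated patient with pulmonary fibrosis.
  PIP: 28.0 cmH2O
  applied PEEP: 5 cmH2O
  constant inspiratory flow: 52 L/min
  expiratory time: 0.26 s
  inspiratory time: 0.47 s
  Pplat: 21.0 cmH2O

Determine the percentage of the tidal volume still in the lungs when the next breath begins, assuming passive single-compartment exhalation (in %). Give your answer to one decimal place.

28.2

Flow: 52 L/min ÷ 60 = 0.8667 L/s.
Vt = flow × Ti = 0.8667 L/s × 0.47 s × 1000 mL/L = 407.35 mL.
R = (PIP − Pplat)/V̇ = (28.0 − 21.0) / 0.8667 = 7.0/0.8667 = 8.077 cmH2O·s/L.
C = Vt/(Pplat − PEEP) = 407.35 / (21.0 − 5) = 407.35/16.0 = 25.459 mL/cmH2O.
τ = R × C = 8.077 × 0.02546 L/cmH2O = 0.2056 s.
Fraction remaining at end-expiration = e^(−Te/τ) = e^(−0.26/0.2056) = 0.2824 → 28.24%.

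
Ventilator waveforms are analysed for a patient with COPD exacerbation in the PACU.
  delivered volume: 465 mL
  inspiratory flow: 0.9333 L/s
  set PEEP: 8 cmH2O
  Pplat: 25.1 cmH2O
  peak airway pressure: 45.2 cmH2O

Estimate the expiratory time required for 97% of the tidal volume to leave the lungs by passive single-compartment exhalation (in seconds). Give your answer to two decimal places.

2.05

R = (PIP − Pplat)/V̇ = (45.2 − 25.1) / 0.9333 = 20.1/0.9333 = 21.536 cmH2O·s/L.
C = Vt/(Pplat − PEEP) = 465.0 / (25.1 − 8) = 465.0/17.1 = 27.193 mL/cmH2O.
τ = R × C = 21.536 × 0.02719 L/cmH2O = 0.5856 s.
t = −τ·ln(1 − 0.97) = −0.5856·ln(0.03) = 2.053 s.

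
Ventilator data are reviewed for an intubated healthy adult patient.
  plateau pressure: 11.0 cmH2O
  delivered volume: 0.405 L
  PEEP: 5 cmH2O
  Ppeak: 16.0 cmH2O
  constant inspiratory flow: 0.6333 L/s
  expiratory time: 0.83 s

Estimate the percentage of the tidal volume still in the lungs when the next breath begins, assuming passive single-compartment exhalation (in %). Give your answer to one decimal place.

R = (PIP − Pplat)/V̇ = (16.0 − 11.0) / 0.6333 = 5.0/0.6333 = 7.895 cmH2O·s/L.
C = Vt/(Pplat − PEEP) = 405.0 / (11.0 − 5) = 405.0/6.0 = 67.5 mL/cmH2O.
τ = R × C = 7.895 × 0.0675 L/cmH2O = 0.5329 s.
Fraction remaining at end-expiration = e^(−Te/τ) = e^(−0.83/0.5329) = 0.2107 → 21.07%.

21.1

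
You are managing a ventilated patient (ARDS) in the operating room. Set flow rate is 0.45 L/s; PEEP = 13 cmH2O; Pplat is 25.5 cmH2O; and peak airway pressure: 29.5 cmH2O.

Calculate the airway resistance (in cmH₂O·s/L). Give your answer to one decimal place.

Raw = (PIP − Pplat) / flow = (29.5 − 25.5) / 0.45 = 4.0 / 0.45 = 8.889 cmH2O·s/L.

8.9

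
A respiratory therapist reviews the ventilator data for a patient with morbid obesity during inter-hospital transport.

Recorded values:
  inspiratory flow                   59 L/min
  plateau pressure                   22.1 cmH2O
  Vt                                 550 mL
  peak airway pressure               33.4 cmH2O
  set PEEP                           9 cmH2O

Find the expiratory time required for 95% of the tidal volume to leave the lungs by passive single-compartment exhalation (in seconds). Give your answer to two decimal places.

Flow: 59 L/min ÷ 60 = 0.9833 L/s.
R = (PIP − Pplat)/V̇ = (33.4 − 22.1) / 0.9833 = 11.3/0.9833 = 11.492 cmH2O·s/L.
C = Vt/(Pplat − PEEP) = 550.0 / (22.1 − 9) = 550.0/13.1 = 41.985 mL/cmH2O.
τ = R × C = 11.492 × 0.04199 L/cmH2O = 0.4825 s.
t = −τ·ln(1 − 0.95) = −0.4825·ln(0.05) = 1.445 s.

1.45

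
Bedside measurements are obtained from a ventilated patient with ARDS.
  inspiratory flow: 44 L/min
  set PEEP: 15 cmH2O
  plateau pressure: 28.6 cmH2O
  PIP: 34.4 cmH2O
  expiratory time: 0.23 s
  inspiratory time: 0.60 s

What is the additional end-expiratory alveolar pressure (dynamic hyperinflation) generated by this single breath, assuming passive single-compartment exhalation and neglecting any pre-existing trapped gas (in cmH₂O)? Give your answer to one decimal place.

Flow: 44 L/min ÷ 60 = 0.7333 L/s.
Vt = flow × Ti = 0.7333 L/s × 0.60 s × 1000 mL/L = 439.98 mL.
R = (PIP − Pplat)/V̇ = (34.4 − 28.6) / 0.7333 = 5.8/0.7333 = 7.909 cmH2O·s/L.
C = Vt/(Pplat − PEEP) = 439.98 / (28.6 − 15) = 439.98/13.6 = 32.351 mL/cmH2O.
τ = R × C = 7.909 × 0.03235 L/cmH2O = 0.2559 s.
Fraction remaining = e^(−Te/τ) = e^(−0.23/0.2559) = 0.4071; trapped volume = 439.98 × 0.4071 = 179.12 mL.
Additional alveolar pressure from trapping ≈ V_trapped / C = 179.12 / 32.351 = 5.537 cmH2O.

5.5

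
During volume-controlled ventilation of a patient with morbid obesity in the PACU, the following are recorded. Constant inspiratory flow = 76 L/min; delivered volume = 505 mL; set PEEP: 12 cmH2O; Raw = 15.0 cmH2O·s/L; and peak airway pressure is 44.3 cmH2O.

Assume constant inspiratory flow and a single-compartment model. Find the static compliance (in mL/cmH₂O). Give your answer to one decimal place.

Flow: 76 L/min ÷ 60 = 1.2667 L/s.
Equation of motion (constant flow): PIP = Vt/C + R·V̇ + PEEP.
Vt/C = PIP − R·V̇ − PEEP = 44.3 − 15.0×1.2667 − 12 = 44.3 − 19.001 − 12 = 13.299 cmH2O.
C = Vt / 13.299 = 505 / 13.299 = 37.973 mL/cmH2O.

38.0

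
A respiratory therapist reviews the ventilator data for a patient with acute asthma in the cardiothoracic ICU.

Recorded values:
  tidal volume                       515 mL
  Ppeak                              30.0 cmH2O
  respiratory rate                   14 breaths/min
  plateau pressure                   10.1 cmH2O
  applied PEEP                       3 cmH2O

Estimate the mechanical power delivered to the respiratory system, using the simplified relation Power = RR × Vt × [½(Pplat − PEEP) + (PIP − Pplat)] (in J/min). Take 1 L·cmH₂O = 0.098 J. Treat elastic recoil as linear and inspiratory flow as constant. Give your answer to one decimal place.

Per-breath work = Vt × [½(Pplat−PEEP) + (PIP−Pplat)] = 0.515 × [0.5×7.1 + 19.9] = 0.515 × 23.45 = 12.077 L·cmH2O.
Power = 14 × 12.077 = 169.08 L·cmH2O/min.
× 0.098 J/(L·cmH2O) → 16.57 J/min.

16.6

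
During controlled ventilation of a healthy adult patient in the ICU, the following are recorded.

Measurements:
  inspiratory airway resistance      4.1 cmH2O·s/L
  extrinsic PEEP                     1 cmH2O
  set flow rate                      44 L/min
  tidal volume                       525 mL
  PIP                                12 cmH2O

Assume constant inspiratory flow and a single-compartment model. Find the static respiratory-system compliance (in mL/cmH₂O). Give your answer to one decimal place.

Flow: 44 L/min ÷ 60 = 0.7333 L/s.
Equation of motion (constant flow): PIP = Vt/C + R·V̇ + PEEP.
Vt/C = PIP − R·V̇ − PEEP = 12 − 4.1×0.7333 − 1 = 12 − 3.007 − 1 = 7.993 cmH2O.
C = Vt / 7.993 = 525 / 7.993 = 65.682 mL/cmH2O.

65.7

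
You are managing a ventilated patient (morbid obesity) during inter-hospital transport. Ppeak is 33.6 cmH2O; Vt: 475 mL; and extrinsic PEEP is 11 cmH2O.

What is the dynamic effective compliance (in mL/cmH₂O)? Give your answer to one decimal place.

Dynamic compliance = Vt / (PIP − PEEP) = 475 / (33.6 − 11) = 475 / 22.6 = 21.018 mL/cmH2O.

21.0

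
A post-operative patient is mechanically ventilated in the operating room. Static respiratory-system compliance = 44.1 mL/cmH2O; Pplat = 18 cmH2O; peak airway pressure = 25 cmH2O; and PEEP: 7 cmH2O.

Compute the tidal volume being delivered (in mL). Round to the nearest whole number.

Vt = Cstat × (Pplat − PEEP) = 44.1 × (18 − 7) = 44.1 × 11.0 = 485.1 mL.

485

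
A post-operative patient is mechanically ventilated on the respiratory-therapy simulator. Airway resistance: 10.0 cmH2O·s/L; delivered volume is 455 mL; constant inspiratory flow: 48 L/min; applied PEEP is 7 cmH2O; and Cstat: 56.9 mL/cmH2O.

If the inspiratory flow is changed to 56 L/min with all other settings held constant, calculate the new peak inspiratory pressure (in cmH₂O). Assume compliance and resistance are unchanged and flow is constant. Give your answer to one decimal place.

24.3

Flow: 48 L/min ÷ 60 = 0.8 L/s.
New flow: 56 L/min ÷ 60 = 0.9333 L/s.
PIP = Vt/C + R·V̇ + PEEP (constant-flow equation of motion).
Only the resistive term changes: ΔPIP = R × ΔV̇ = 10.0 × (0.9333 − 0.8) = 10.0 × 0.1333 = 1.333 cmH2O.
Original PIP = 455/56.9 + 10.0×0.8 + 7 = 22.996 cmH2O; new PIP = 22.996 + (1.333) = 24.329 cmH2O.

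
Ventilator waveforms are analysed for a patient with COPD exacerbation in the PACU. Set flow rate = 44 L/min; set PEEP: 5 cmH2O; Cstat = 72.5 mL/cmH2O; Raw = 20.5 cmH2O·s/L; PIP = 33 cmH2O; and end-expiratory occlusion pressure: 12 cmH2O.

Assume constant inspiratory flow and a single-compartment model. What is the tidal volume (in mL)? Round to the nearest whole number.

433

Flow: 44 L/min ÷ 60 = 0.7333 L/s.
Total PEEP = 12 cmH2O (set 5 + intrinsic 7); this is the baseline alveolar pressure.
Equation of motion (constant flow): PIP = Vt/C + R·V̇ + PEEP.
Vt/C = PIP − R·V̇ − PEEP = 33 − 15.033 − 12 = 5.967 cmH2O.
Vt = C × 5.967 = 72.5 × 5.967 = 432.61 mL.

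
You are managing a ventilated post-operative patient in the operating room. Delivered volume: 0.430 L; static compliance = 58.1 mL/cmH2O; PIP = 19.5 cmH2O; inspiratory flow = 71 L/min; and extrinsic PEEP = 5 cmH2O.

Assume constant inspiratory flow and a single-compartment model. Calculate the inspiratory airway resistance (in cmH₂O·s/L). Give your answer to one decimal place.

6.0

Flow: 71 L/min ÷ 60 = 1.1833 L/s.
Equation of motion (constant flow): PIP = Vt/C + R·V̇ + PEEP.
R·V̇ = PIP − Vt/C − PEEP = 19.5 − 430/58.1 − 5 = 19.5 − 7.401 − 5 = 7.099 cmH2O.
R = 7.099 / 1.1833 = 5.999 cmH2O·s/L.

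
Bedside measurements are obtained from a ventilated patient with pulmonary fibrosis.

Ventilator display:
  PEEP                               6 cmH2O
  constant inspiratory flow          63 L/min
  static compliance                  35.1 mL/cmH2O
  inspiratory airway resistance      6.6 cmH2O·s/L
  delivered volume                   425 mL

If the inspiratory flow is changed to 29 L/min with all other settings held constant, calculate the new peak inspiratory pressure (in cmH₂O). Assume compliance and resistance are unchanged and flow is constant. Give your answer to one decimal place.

Flow: 63 L/min ÷ 60 = 1.05 L/s.
New flow: 29 L/min ÷ 60 = 0.4833 L/s.
PIP = Vt/C + R·V̇ + PEEP (constant-flow equation of motion).
Only the resistive term changes: ΔPIP = R × ΔV̇ = 6.6 × (0.4833 − 1.05) = 6.6 × -0.5667 = -3.74 cmH2O.
Original PIP = 425/35.1 + 6.6×1.05 + 6 = 25.038 cmH2O; new PIP = 25.038 + (-3.74) = 21.298 cmH2O.

21.3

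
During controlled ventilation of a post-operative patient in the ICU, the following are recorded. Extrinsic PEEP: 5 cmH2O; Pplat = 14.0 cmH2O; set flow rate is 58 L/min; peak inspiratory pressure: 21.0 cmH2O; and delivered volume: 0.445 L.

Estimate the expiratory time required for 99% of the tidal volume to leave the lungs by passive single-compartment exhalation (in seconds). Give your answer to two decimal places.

1.65

Flow: 58 L/min ÷ 60 = 0.9667 L/s.
R = (PIP − Pplat)/V̇ = (21.0 − 14.0) / 0.9667 = 7.0/0.9667 = 7.241 cmH2O·s/L.
C = Vt/(Pplat − PEEP) = 445.0 / (14.0 − 5) = 445.0/9.0 = 49.444 mL/cmH2O.
τ = R × C = 7.241 × 0.04944 L/cmH2O = 0.358 s.
t = −τ·ln(1 − 0.99) = −0.358·ln(0.01) = 1.649 s.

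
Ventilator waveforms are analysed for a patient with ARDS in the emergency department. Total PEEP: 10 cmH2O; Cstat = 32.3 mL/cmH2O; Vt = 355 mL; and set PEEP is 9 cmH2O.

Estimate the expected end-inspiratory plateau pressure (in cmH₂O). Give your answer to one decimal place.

21.0

End-expiratory occlusion gives total PEEP = 10 cmH2O (intrinsic PEEP = 10 − 9 = 1). Use total PEEP for the elastic gradient.
Pplat = PEEPtotal + Vt / Cstat = 10 + 355 / 32.3 = 10 + 10.991 = 20.991 cmH2O.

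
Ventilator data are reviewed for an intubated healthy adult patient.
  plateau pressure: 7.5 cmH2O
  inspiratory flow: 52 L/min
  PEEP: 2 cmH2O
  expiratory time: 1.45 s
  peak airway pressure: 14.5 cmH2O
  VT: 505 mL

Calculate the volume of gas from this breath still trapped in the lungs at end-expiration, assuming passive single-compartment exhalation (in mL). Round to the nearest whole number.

71

Flow: 52 L/min ÷ 60 = 0.8667 L/s.
R = (PIP − Pplat)/V̇ = (14.5 − 7.5) / 0.8667 = 7.0/0.8667 = 8.077 cmH2O·s/L.
C = Vt/(Pplat − PEEP) = 505.0 / (7.5 − 2) = 505.0/5.5 = 91.818 mL/cmH2O.
τ = R × C = 8.077 × 0.09182 L/cmH2O = 0.7416 s.
Fraction remaining = e^(−Te/τ) = e^(−1.45/0.7416) = 0.1415.
Trapped volume = 505.0 × 0.1415 = 71.458 mL.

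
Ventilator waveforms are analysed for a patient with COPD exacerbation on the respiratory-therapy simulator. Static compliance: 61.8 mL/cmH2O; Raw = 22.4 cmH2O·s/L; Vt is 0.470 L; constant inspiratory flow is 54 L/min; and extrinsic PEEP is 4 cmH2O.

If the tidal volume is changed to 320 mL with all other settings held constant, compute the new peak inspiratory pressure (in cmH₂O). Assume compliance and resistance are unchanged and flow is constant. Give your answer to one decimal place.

Flow: 54 L/min ÷ 60 = 0.9 L/s.
PIP = Vt/C + R·V̇ + PEEP (constant-flow equation of motion).
Only the elastic term changes: ΔPIP = ΔVt / C = (320 − 470) / 61.8 = -2.427 cmH2O.
Original PIP = 470/61.8 + 22.4×0.9 + 4 = 31.765 cmH2O; new PIP = 31.765 + (-2.427) = 29.338 cmH2O.

29.3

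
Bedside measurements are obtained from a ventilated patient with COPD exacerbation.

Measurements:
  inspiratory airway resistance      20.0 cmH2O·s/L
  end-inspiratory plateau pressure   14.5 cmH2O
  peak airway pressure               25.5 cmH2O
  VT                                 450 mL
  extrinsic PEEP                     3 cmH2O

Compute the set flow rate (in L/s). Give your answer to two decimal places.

flow = (PIP − Pplat) / Raw = 11.0 / 20.0 = 0.55 L/s.

0.55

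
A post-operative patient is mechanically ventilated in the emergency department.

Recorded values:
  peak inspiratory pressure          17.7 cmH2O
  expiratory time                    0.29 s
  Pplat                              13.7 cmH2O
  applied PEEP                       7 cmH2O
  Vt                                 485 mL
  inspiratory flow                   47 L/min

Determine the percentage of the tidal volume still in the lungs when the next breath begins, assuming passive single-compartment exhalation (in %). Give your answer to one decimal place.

Flow: 47 L/min ÷ 60 = 0.7833 L/s.
R = (PIP − Pplat)/V̇ = (17.7 − 13.7) / 0.7833 = 4.0/0.7833 = 5.107 cmH2O·s/L.
C = Vt/(Pplat − PEEP) = 485.0 / (13.7 − 7) = 485.0/6.7 = 72.388 mL/cmH2O.
τ = R × C = 5.107 × 0.07239 L/cmH2O = 0.3697 s.
Fraction remaining at end-expiration = e^(−Te/τ) = e^(−0.29/0.3697) = 0.4564 → 45.64%.

45.6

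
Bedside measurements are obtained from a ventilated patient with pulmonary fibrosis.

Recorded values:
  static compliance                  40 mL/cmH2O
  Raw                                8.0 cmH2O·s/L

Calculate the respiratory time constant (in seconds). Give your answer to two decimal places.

0.32

τ = R × C = 8.0 × 40 mL/cmH2O = 8.0 × 0.040 L/cmH2O = 0.32 s.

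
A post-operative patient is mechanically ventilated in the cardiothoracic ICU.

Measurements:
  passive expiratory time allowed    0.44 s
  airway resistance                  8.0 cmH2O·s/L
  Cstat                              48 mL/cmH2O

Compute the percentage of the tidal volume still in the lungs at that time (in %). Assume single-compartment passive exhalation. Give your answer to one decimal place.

31.8

τ = R × C = 8.0 × 48 mL/cmH2O = 8.0 × 0.048 L/cmH2O = 0.384 s.
Passive exhalation: V(t)/V₀ = e^(−t/τ) = e^(−0.44/0.384) = 0.318.
Fraction remaining = 0.318 → 31.8%.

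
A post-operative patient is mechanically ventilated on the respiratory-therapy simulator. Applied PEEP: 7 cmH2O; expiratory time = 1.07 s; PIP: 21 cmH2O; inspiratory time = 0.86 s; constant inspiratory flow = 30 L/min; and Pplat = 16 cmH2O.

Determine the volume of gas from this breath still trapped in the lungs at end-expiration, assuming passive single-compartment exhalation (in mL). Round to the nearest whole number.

Flow: 30 L/min ÷ 60 = 0.5 L/s.
Vt = flow × Ti = 0.5 L/s × 0.86 s × 1000 mL/L = 430.0 mL.
R = (PIP − Pplat)/V̇ = (21 − 16) / 0.5 = 5.0/0.5 = 10.0 cmH2O·s/L.
C = Vt/(Pplat − PEEP) = 430.0 / (16 − 7) = 430.0/9.0 = 47.778 mL/cmH2O.
τ = R × C = 10.0 × 0.04778 L/cmH2O = 0.4778 s.
Fraction remaining = e^(−Te/τ) = e^(−1.07/0.4778) = 0.1065.
Trapped volume = 430.0 × 0.1065 = 45.795 mL.

46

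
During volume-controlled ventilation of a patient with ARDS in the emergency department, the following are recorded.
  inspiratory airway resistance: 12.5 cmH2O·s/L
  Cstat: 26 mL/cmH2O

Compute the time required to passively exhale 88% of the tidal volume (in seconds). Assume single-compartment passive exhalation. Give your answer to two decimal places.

τ = R × C = 12.5 × 26 mL/cmH2O = 12.5 × 0.026 L/cmH2O = 0.325 s.
Exhaled fraction f = 1 − e^(−t/τ) → t = −τ·ln(1 − f) = −0.325·ln(0.12) = 0.6891 s.

0.69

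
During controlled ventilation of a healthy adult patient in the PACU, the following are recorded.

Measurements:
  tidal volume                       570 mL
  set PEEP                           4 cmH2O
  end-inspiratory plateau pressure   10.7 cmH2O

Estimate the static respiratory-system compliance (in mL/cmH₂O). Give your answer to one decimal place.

Cstat = Vt / (Pplat − PEEP) = 570 / (10.7 − 4) = 570 / 6.7 = 85.075 mL/cmH2O.

85.1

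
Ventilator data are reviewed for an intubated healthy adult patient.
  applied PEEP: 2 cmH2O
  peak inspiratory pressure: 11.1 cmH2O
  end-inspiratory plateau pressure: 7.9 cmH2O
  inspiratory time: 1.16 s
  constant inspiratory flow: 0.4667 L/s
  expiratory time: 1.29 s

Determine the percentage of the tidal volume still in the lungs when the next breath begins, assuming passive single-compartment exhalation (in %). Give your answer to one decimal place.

12.9

Vt = flow × Ti = 0.4667 L/s × 1.16 s × 1000 mL/L = 541.37 mL.
R = (PIP − Pplat)/V̇ = (11.1 − 7.9) / 0.4667 = 3.2/0.4667 = 6.857 cmH2O·s/L.
C = Vt/(Pplat − PEEP) = 541.37 / (7.9 − 2) = 541.37/5.9 = 91.758 mL/cmH2O.
τ = R × C = 6.857 × 0.09176 L/cmH2O = 0.6292 s.
Fraction remaining at end-expiration = e^(−Te/τ) = e^(−1.29/0.6292) = 0.1287 → 12.87%.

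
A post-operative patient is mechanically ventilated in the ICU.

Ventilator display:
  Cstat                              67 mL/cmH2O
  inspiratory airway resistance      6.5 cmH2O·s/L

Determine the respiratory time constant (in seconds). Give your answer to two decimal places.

τ = R × C = 6.5 × 67 mL/cmH2O = 6.5 × 0.067 L/cmH2O = 0.4355 s.

0.44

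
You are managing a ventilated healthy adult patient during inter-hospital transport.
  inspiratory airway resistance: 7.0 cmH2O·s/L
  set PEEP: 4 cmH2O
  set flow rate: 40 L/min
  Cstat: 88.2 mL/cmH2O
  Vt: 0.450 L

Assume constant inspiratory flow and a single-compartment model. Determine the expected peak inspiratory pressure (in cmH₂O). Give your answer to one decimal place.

13.8

Flow: 40 L/min ÷ 60 = 0.6667 L/s.
Equation of motion (constant flow): PIP = Vt/C + R·V̇ + PEEP.
PIP = 450/88.2 + 7.0×0.6667 + 4 = 5.102 + 4.667 + 4 = 13.769 cmH2O.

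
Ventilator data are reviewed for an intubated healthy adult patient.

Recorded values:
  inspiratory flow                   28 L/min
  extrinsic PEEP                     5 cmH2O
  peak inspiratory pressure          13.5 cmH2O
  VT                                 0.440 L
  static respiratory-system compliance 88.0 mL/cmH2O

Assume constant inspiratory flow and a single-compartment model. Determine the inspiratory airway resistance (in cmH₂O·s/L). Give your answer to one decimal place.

7.5

Flow: 28 L/min ÷ 60 = 0.4667 L/s.
Equation of motion (constant flow): PIP = Vt/C + R·V̇ + PEEP.
R·V̇ = PIP − Vt/C − PEEP = 13.5 − 440/88.0 − 5 = 13.5 − 5.0 − 5 = 3.5 cmH2O.
R = 3.5 / 0.4667 = 7.499 cmH2O·s/L.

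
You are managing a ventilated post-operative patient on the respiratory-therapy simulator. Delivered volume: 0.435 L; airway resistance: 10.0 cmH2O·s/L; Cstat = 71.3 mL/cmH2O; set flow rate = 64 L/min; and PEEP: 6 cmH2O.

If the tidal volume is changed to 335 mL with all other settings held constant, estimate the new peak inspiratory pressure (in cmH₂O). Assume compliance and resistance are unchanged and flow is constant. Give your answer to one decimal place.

21.4

Flow: 64 L/min ÷ 60 = 1.0667 L/s.
PIP = Vt/C + R·V̇ + PEEP (constant-flow equation of motion).
Only the elastic term changes: ΔPIP = ΔVt / C = (335 − 435) / 71.3 = -1.403 cmH2O.
Original PIP = 435/71.3 + 10.0×1.0667 + 6 = 22.768 cmH2O; new PIP = 22.768 + (-1.403) = 21.365 cmH2O.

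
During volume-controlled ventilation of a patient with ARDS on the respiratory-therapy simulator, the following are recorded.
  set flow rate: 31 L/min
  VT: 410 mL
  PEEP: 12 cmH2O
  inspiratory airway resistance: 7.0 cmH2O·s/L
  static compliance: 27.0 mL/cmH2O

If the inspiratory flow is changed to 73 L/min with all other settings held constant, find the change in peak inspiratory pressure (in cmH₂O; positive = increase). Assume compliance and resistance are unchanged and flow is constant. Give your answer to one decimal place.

4.9

Flow: 31 L/min ÷ 60 = 0.5167 L/s.
New flow: 73 L/min ÷ 60 = 1.2167 L/s.
PIP = Vt/C + R·V̇ + PEEP (constant-flow equation of motion).
Only the resistive term changes: ΔPIP = R × ΔV̇ = 7.0 × (1.2167 − 0.5167) = 7.0 × 0.7 = 4.9 cmH2O.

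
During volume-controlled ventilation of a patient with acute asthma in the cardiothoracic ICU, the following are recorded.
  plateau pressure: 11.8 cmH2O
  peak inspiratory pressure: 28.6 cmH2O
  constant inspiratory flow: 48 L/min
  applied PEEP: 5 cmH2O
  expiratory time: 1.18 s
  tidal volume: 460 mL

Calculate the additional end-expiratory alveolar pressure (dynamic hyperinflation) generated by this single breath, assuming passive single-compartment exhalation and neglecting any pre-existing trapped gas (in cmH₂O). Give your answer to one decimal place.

Flow: 48 L/min ÷ 60 = 0.8 L/s.
R = (PIP − Pplat)/V̇ = (28.6 − 11.8) / 0.8 = 16.8/0.8 = 21.0 cmH2O·s/L.
C = Vt/(Pplat − PEEP) = 460.0 / (11.8 − 5) = 460.0/6.8 = 67.647 mL/cmH2O.
τ = R × C = 21.0 × 0.06765 L/cmH2O = 1.421 s.
Fraction remaining = e^(−Te/τ) = e^(−1.18/1.421) = 0.4359; trapped volume = 460.0 × 0.4359 = 200.51 mL.
Additional alveolar pressure from trapping ≈ V_trapped / C = 200.51 / 67.647 = 2.964 cmH2O.

3.0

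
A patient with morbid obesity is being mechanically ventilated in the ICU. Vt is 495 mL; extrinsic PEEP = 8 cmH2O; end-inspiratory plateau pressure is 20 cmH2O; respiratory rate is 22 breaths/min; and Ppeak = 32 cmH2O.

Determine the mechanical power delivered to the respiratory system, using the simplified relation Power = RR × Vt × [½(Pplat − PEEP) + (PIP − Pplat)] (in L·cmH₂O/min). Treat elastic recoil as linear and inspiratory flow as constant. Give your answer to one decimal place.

196.0

Per-breath work = Vt × [½(Pplat−PEEP) + (PIP−Pplat)] = 0.495 × [0.5×12.0 + 12.0] = 0.495 × 18.0 = 8.91 L·cmH2O.
Power = 22 × 8.91 = 196.02 L·cmH2O/min.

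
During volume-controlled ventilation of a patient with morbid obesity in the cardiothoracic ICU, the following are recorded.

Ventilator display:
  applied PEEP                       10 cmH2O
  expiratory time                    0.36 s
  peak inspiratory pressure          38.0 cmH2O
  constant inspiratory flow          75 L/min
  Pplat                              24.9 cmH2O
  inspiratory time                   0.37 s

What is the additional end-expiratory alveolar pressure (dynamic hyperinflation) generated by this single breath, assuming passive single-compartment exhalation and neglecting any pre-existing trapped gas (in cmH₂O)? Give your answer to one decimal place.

4.9

Flow: 75 L/min ÷ 60 = 1.25 L/s.
Vt = flow × Ti = 1.25 L/s × 0.37 s × 1000 mL/L = 462.5 mL.
R = (PIP − Pplat)/V̇ = (38.0 − 24.9) / 1.25 = 13.1/1.25 = 10.48 cmH2O·s/L.
C = Vt/(Pplat − PEEP) = 462.5 / (24.9 − 10) = 462.5/14.9 = 31.04 mL/cmH2O.
τ = R × C = 10.48 × 0.03104 L/cmH2O = 0.3253 s.
Fraction remaining = e^(−Te/τ) = e^(−0.36/0.3253) = 0.3307; trapped volume = 462.5 × 0.3307 = 152.95 mL.
Additional alveolar pressure from trapping ≈ V_trapped / C = 152.95 / 31.04 = 4.928 cmH2O.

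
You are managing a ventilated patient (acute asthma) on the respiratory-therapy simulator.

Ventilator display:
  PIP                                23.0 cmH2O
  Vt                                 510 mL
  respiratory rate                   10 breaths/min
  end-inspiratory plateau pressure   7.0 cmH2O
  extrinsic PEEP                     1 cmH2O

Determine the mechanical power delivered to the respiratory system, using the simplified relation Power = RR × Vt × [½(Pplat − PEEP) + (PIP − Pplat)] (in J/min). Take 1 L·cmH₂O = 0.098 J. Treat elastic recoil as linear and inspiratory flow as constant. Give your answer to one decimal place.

9.5

Per-breath work = Vt × [½(Pplat−PEEP) + (PIP−Pplat)] = 0.510 × [0.5×6.0 + 16.0] = 0.510 × 19.0 = 9.69 L·cmH2O.
Power = 10 × 9.69 = 96.9 L·cmH2O/min.
× 0.098 J/(L·cmH2O) → 9.496 J/min.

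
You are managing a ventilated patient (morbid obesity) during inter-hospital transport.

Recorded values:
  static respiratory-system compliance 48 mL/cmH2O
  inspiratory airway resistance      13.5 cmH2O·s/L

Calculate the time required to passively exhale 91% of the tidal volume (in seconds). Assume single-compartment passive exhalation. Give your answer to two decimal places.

τ = R × C = 13.5 × 48 mL/cmH2O = 13.5 × 0.048 L/cmH2O = 0.648 s.
Exhaled fraction f = 1 − e^(−t/τ) → t = −τ·ln(1 − f) = −0.648·ln(0.09) = 1.56 s.

1.56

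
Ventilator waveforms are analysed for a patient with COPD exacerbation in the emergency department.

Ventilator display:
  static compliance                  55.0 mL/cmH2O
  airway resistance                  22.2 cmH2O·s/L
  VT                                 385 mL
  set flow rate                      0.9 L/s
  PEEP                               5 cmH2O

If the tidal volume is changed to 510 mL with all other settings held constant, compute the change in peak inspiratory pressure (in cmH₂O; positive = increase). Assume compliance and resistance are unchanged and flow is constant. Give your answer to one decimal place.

PIP = Vt/C + R·V̇ + PEEP (constant-flow equation of motion).
Only the elastic term changes: ΔPIP = ΔVt / C = (510 − 385) / 55.0 = 2.273 cmH2O.

2.3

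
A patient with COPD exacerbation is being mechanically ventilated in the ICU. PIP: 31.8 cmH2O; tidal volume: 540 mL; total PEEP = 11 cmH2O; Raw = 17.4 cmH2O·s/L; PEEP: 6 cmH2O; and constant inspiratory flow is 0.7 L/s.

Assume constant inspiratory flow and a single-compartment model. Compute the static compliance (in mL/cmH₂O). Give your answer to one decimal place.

62.6

Total PEEP = 11 cmH2O (set 6 + intrinsic 5); this is the baseline alveolar pressure.
Equation of motion (constant flow): PIP = Vt/C + R·V̇ + PEEP.
Vt/C = PIP − R·V̇ − PEEP = 31.8 − 17.4×0.7 − 11 = 31.8 − 12.18 − 11 = 8.62 cmH2O.
C = Vt / 8.62 = 540 / 8.62 = 62.645 mL/cmH2O.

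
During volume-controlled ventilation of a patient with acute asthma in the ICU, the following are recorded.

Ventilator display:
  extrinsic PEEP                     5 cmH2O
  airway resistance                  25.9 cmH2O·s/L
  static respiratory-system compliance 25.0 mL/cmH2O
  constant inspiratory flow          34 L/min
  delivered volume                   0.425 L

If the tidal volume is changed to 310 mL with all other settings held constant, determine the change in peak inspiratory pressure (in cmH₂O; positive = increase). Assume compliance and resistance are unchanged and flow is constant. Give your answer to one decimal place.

-4.6

PIP = Vt/C + R·V̇ + PEEP (constant-flow equation of motion).
Only the elastic term changes: ΔPIP = ΔVt / C = (310 − 425) / 25.0 = -4.6 cmH2O.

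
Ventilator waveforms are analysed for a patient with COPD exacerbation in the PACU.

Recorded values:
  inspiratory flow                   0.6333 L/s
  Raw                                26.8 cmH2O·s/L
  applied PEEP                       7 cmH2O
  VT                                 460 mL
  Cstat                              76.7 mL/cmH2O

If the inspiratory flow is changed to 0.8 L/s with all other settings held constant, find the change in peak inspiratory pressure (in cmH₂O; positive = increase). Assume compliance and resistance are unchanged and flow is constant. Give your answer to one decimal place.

4.5

PIP = Vt/C + R·V̇ + PEEP (constant-flow equation of motion).
Only the resistive term changes: ΔPIP = R × ΔV̇ = 26.8 × (0.8 − 0.6333) = 26.8 × 0.1667 = 4.468 cmH2O.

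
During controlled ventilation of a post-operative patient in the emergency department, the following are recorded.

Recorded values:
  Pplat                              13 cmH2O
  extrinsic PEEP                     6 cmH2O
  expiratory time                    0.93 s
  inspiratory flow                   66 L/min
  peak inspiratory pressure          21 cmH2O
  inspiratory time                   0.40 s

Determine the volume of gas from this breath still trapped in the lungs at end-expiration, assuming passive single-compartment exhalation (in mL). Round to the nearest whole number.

58

Flow: 66 L/min ÷ 60 = 1.1 L/s.
Vt = flow × Ti = 1.1 L/s × 0.40 s × 1000 mL/L = 440.0 mL.
R = (PIP − Pplat)/V̇ = (21 − 13) / 1.1 = 8.0/1.1 = 7.273 cmH2O·s/L.
C = Vt/(Pplat − PEEP) = 440.0 / (13 − 6) = 440.0/7.0 = 62.857 mL/cmH2O.
τ = R × C = 7.273 × 0.06286 L/cmH2O = 0.4572 s.
Fraction remaining = e^(−Te/τ) = e^(−0.93/0.4572) = 0.1308.
Trapped volume = 440.0 × 0.1308 = 57.552 mL.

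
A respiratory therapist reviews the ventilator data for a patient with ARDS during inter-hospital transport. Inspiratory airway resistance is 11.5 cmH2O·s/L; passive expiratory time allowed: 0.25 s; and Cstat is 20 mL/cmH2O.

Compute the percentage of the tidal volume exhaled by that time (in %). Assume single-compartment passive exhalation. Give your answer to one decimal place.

τ = R × C = 11.5 × 20 mL/cmH2O = 11.5 × 0.020 L/cmH2O = 0.23 s.
Passive exhalation: V(t)/V₀ = e^(−t/τ) = e^(−0.25/0.23) = 0.3372.
Fraction exhaled = 1 − 0.3372 = 0.6628 → 66.28%.

66.3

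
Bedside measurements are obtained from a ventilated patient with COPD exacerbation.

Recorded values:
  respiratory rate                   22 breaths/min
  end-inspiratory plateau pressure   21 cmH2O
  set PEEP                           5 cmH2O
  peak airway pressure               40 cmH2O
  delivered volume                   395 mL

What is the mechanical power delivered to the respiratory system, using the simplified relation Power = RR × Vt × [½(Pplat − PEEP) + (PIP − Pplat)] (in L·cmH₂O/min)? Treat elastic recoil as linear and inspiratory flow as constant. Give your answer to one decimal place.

234.6

Per-breath work = Vt × [½(Pplat−PEEP) + (PIP−Pplat)] = 0.395 × [0.5×16.0 + 19.0] = 0.395 × 27.0 = 10.665 L·cmH2O.
Power = 22 × 10.665 = 234.63 L·cmH2O/min.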